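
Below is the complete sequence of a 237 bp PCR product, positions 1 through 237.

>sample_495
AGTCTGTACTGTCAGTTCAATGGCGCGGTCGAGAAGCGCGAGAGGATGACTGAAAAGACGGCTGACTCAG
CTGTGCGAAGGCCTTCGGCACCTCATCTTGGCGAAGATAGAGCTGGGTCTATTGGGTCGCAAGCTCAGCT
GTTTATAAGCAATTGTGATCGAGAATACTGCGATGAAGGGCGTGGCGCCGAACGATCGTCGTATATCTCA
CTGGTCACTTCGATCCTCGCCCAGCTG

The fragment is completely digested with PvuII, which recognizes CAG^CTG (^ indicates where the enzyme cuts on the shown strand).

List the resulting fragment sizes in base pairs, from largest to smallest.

PvuII sites (CAGCTG) start at positions 68, 136, 232.
PvuII cuts after base 3 of each site, so after positions 70, 138, 234.
Linear molecule, 3 cuts → 4 fragments:
  1–70 → 70 bp
  71–138 → 68 bp
  139–234 → 96 bp
  235–237 → 3 bp
Sorted largest to smallest: 96, 70, 68, 3 bp.

96, 70, 68, 3 bp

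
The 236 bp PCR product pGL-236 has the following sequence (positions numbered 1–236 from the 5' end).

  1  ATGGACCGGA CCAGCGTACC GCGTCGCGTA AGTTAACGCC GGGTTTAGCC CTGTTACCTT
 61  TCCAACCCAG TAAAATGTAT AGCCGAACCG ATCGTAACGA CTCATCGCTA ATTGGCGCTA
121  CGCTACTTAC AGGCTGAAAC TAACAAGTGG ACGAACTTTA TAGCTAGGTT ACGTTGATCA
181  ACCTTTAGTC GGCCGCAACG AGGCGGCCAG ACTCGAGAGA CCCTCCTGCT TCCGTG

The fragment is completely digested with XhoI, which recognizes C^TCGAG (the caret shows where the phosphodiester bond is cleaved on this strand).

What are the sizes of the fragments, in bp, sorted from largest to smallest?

The XhoI site (CTCGAG) starts at position 212.
XhoI cuts after the first base of each site, so after position 212.
Linear molecule, 1 cut → 2 fragments:
  1–212 → 212 bp
  213–236 → 24 bp
Sorted largest to smallest: 212, 24 bp.

212, 24 bp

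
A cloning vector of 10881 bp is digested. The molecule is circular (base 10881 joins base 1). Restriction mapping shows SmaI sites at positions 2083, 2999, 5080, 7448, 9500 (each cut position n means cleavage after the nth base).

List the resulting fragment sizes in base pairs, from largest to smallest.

3464, 2368, 2081, 2052, 916 bp

Circular molecule, 5 cuts → 5 fragments:
  2999 − 2083 = 916 bp
  5080 − 2999 = 2081 bp
  7448 − 5080 = 2368 bp
  9500 − 7448 = 2052 bp
  wrap: 10881 − 9500 + 2083 = 3464 bp
Sorted largest to smallest: 3464, 2368, 2081, 2052, 916 bp.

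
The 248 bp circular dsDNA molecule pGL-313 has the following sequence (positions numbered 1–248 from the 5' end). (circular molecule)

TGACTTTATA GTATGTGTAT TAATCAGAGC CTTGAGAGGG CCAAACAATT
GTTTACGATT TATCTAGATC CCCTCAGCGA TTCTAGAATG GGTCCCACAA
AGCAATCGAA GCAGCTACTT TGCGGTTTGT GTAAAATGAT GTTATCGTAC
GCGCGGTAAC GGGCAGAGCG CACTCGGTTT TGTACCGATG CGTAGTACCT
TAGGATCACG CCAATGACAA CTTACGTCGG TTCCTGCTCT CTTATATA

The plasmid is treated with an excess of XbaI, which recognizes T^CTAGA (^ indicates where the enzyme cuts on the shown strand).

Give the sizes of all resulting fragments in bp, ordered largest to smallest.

XbaI sites (TCTAGA) start at positions 63, 82.
XbaI cuts after the first base of each site, so after positions 63, 82.
Circular molecule, 2 cuts → 2 fragments:
  64–82 → 19 bp
  83–248 then 1–63 → 166 + 63 = 229 bp
Sorted largest to smallest: 229, 19 bp.

229, 19 bp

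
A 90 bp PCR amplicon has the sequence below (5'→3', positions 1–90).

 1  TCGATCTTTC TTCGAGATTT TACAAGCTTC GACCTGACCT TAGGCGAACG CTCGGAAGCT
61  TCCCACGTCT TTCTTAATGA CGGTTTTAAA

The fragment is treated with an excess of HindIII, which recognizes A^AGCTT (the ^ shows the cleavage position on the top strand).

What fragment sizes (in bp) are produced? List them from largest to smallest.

34, 32, 24 bp

HindIII sites (AAGCTT) start at positions 24, 56.
HindIII cuts after the first base of each site, so after positions 24, 56.
Linear molecule, 2 cuts → 3 fragments:
  1–24 → 24 bp
  25–56 → 32 bp
  57–90 → 34 bp
Sorted largest to smallest: 34, 32, 24 bp.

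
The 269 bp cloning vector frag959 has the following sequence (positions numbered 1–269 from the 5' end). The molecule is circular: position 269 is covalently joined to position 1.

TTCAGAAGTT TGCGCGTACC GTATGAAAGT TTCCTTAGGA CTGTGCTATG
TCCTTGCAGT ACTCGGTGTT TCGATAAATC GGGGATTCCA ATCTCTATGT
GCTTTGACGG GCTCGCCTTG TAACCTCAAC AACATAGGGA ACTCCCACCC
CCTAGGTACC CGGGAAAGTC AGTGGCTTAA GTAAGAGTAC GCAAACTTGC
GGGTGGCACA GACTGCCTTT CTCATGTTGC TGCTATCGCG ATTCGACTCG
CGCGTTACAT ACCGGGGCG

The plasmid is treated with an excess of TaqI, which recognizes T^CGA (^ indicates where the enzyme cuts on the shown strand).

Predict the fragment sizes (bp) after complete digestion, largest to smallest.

172, 97 bp

TaqI sites (TCGA) start at positions 71, 243.
TaqI cuts after the first base of each site, so after positions 71, 243.
Circular molecule, 2 cuts → 2 fragments:
  72–243 → 172 bp
  244–269 then 1–71 → 26 + 71 = 97 bp
Sorted largest to smallest: 172, 97 bp.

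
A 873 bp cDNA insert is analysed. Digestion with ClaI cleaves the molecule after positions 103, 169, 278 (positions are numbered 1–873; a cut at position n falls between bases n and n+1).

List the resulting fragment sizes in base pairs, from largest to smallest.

Linear molecule, 3 cuts → 4 fragments:
  103 − 0 = 103 bp
  169 − 103 = 66 bp
  278 − 169 = 109 bp
  873 − 278 = 595 bp
Sorted largest to smallest: 595, 109, 103, 66 bp.

595, 109, 103, 66 bp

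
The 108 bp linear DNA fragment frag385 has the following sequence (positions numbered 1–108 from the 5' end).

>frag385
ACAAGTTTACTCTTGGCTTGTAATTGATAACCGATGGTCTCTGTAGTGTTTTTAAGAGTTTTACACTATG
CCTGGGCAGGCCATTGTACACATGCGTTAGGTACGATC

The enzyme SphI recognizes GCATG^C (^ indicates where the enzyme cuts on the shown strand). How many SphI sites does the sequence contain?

0

No occurrence of GCATGC is present in the sequence.
SphI does not cut: 0 sites.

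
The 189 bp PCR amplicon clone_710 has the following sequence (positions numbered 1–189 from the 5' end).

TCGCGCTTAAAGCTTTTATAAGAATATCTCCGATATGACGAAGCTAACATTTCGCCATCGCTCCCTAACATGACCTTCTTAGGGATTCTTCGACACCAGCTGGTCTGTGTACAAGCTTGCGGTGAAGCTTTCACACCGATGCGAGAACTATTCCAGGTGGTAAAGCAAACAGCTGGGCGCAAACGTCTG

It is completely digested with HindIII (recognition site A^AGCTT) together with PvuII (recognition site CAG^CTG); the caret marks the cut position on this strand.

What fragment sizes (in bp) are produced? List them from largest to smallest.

HindIII sites (AAGCTT) start at positions 10, 113, 125.
HindIII cuts after the first base of each site, so after positions 10, 113, 125.
PvuII sites (CAGCTG) start at positions 97, 170.
PvuII cuts after base 3 of each site, so after positions 99, 172.
Combined cut positions: 10, 99, 113, 125, 172.
Linear molecule, 5 cuts → 6 fragments:
  1–10 → 10 bp
  11–99 → 89 bp
  100–113 → 14 bp
  114–125 → 12 bp
  126–172 → 47 bp
  173–189 → 17 bp
Sorted largest to smallest: 89, 47, 17, 14, 12, 10 bp.

89, 47, 17, 14, 12, 10 bp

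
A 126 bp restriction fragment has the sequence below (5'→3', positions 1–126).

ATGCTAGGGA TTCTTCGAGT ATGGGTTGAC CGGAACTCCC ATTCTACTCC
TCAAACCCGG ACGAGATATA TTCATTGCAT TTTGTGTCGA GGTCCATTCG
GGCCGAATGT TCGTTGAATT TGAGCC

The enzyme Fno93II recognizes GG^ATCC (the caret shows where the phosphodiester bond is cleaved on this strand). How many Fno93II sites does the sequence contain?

0

No occurrence of GGATCC is present in the sequence.
Fno93II does not cut: 0 sites.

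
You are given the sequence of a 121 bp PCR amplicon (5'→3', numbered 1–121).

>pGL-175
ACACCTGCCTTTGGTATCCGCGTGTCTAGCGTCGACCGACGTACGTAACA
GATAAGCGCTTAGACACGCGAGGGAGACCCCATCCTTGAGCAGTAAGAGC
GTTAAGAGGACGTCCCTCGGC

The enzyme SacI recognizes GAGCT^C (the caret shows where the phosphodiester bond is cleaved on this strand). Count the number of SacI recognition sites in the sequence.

No occurrence of GAGCTC is present in the sequence.
SacI does not cut: 0 sites.

0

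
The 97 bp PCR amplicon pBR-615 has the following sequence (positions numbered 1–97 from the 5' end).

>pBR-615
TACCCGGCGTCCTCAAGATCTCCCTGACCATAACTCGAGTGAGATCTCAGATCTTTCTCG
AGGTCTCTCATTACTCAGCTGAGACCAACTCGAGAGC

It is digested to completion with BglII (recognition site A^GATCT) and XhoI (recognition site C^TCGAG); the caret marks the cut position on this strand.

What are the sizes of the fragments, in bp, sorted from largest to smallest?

32, 18, 16, 8, 8, 8, 7 bp

BglII sites (AGATCT) start at positions 16, 42, 49.
BglII cuts after the first base of each site, so after positions 16, 42, 49.
XhoI sites (CTCGAG) start at positions 34, 57, 89.
XhoI cuts after the first base of each site, so after positions 34, 57, 89.
Combined cut positions: 16, 34, 42, 49, 57, 89.
Linear molecule, 6 cuts → 7 fragments:
  1–16 → 16 bp
  17–34 → 18 bp
  35–42 → 8 bp
  43–49 → 7 bp
  50–57 → 8 bp
  58–89 → 32 bp
  90–97 → 8 bp
Sorted largest to smallest: 32, 18, 16, 8, 8, 8, 7 bp.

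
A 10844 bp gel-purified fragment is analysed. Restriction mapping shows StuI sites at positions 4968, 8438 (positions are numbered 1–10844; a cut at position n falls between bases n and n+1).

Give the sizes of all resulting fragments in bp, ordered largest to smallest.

4968, 3470, 2406 bp

Linear molecule, 2 cuts → 3 fragments:
  4968 − 0 = 4968 bp
  8438 − 4968 = 3470 bp
  10844 − 8438 = 2406 bp
Sorted largest to smallest: 4968, 3470, 2406 bp.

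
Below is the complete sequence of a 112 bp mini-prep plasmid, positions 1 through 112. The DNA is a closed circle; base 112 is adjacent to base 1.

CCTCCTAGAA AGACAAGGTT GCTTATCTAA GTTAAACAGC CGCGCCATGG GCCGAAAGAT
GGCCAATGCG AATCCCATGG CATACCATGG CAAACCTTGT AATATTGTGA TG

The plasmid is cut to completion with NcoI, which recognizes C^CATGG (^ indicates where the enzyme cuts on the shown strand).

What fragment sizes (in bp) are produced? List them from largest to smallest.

NcoI sites (CCATGG) start at positions 45, 75, 85.
NcoI cuts after the first base of each site, so after positions 45, 75, 85.
Circular molecule, 3 cuts → 3 fragments:
  46–75 → 30 bp
  76–85 → 10 bp
  86–112 then 1–45 → 27 + 45 = 72 bp
Sorted largest to smallest: 72, 30, 10 bp.

72, 30, 10 bp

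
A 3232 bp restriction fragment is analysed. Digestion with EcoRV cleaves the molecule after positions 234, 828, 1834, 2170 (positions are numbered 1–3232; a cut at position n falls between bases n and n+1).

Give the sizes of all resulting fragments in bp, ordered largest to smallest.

1062, 1006, 594, 336, 234 bp

Linear molecule, 4 cuts → 5 fragments:
  234 − 0 = 234 bp
  828 − 234 = 594 bp
  1834 − 828 = 1006 bp
  2170 − 1834 = 336 bp
  3232 − 2170 = 1062 bp
Sorted largest to smallest: 1062, 1006, 594, 336, 234 bp.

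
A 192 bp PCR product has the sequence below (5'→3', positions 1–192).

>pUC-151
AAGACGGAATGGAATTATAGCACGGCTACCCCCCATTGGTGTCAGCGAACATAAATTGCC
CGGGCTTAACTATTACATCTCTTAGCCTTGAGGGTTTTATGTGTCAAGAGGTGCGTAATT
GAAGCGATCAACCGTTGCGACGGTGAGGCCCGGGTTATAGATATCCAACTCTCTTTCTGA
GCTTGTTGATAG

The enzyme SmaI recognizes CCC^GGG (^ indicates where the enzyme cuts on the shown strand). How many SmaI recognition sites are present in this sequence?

CCCGGG occurs starting at positions 59, 149.
SmaI cuts at 2 sites.

2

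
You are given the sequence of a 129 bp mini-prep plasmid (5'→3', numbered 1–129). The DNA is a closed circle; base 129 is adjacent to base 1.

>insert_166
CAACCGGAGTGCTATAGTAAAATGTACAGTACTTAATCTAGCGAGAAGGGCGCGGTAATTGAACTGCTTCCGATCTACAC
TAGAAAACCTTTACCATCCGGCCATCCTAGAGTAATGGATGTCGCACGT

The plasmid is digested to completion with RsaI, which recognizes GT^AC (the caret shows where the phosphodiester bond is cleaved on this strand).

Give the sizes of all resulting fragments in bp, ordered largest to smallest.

RsaI sites (GTAC) start at positions 24, 29.
RsaI cuts after base 2 of each site, so after positions 25, 30.
Circular molecule, 2 cuts → 2 fragments:
  26–30 → 5 bp
  31–129 then 1–25 → 99 + 25 = 124 bp
Sorted largest to smallest: 124, 5 bp.

124, 5 bp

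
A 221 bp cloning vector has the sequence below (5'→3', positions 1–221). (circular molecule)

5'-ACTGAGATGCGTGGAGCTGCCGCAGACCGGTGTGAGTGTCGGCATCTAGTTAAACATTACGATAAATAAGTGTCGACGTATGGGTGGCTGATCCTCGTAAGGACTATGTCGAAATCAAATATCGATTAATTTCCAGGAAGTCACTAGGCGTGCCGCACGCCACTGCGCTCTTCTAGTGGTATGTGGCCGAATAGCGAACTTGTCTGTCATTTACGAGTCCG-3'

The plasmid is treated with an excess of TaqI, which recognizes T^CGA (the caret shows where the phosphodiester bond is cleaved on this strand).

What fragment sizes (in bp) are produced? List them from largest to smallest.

172, 36, 13 bp

TaqI sites (TCGA) start at positions 73, 109, 122.
TaqI cuts after the first base of each site, so after positions 73, 109, 122.
Circular molecule, 3 cuts → 3 fragments:
  74–109 → 36 bp
  110–122 → 13 bp
  123–221 then 1–73 → 99 + 73 = 172 bp
Sorted largest to smallest: 172, 36, 13 bp.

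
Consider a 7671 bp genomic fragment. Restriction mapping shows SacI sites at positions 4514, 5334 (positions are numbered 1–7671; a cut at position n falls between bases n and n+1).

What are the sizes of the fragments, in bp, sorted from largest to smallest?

4514, 2337, 820 bp

Linear molecule, 2 cuts → 3 fragments:
  4514 − 0 = 4514 bp
  5334 − 4514 = 820 bp
  7671 − 5334 = 2337 bp
Sorted largest to smallest: 4514, 2337, 820 bp.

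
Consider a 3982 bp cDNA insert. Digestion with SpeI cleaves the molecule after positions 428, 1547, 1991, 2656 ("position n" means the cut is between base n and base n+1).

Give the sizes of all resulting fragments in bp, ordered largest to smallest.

1326, 1119, 665, 444, 428 bp

Linear molecule, 4 cuts → 5 fragments:
  428 − 0 = 428 bp
  1547 − 428 = 1119 bp
  1991 − 1547 = 444 bp
  2656 − 1991 = 665 bp
  3982 − 2656 = 1326 bp
Sorted largest to smallest: 1326, 1119, 665, 444, 428 bp.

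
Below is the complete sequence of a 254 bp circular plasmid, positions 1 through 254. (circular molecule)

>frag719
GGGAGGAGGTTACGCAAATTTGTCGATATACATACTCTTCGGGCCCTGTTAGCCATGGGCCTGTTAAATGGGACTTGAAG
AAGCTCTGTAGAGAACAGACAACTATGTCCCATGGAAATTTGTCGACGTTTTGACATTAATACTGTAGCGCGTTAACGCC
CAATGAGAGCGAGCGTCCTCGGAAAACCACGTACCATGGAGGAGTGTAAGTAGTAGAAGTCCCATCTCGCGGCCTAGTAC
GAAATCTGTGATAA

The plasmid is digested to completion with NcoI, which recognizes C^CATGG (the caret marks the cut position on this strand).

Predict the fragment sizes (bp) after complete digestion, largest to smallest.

113, 84, 57 bp

NcoI sites (CCATGG) start at positions 53, 110, 194.
NcoI cuts after the first base of each site, so after positions 53, 110, 194.
Circular molecule, 3 cuts → 3 fragments:
  54–110 → 57 bp
  111–194 → 84 bp
  195–254 then 1–53 → 60 + 53 = 113 bp
Sorted largest to smallest: 113, 84, 57 bp.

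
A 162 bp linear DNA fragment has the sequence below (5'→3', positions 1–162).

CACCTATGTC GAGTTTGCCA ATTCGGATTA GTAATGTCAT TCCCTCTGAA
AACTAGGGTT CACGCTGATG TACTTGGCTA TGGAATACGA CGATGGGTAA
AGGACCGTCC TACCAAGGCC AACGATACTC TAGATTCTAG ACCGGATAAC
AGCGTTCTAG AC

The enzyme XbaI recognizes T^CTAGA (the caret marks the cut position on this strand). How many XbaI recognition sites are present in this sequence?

TCTAGA occurs starting at positions 129, 136, 156.
XbaI cuts at 3 sites.

3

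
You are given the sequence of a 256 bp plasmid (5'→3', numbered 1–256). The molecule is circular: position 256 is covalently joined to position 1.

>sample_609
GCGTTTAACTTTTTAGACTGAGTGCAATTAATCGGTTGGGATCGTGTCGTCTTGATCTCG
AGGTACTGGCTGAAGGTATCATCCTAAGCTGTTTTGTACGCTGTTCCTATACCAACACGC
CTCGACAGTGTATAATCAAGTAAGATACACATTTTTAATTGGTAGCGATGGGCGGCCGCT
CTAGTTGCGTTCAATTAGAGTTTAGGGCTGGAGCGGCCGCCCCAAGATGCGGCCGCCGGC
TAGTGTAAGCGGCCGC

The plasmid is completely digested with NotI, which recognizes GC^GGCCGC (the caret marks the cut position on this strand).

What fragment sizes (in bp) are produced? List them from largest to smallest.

NotI sites (GCGGCCGC) start at positions 172, 213, 229, 249.
NotI cuts after base 2 of each site, so after positions 173, 214, 230, 250.
Circular molecule, 4 cuts → 4 fragments:
  174–214 → 41 bp
  215–230 → 16 bp
  231–250 → 20 bp
  251–256 then 1–173 → 6 + 173 = 179 bp
Sorted largest to smallest: 179, 41, 20, 16 bp.

179, 41, 20, 16 bp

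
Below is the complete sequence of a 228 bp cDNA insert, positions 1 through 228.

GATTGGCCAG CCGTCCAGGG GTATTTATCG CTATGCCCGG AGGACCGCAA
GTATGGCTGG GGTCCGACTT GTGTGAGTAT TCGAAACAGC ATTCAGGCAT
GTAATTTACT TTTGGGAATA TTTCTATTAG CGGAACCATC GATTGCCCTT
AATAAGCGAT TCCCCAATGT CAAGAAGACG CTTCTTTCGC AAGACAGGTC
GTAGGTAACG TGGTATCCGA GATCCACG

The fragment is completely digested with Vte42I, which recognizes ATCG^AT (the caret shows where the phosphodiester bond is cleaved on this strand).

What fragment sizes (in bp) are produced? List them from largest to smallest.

The Vte42I site (ATCGAT) starts at position 138.
Vte42I cuts after base 4 of each site, so after position 141.
Linear molecule, 1 cut → 2 fragments:
  1–141 → 141 bp
  142–228 → 87 bp
Sorted largest to smallest: 141, 87 bp.

141, 87 bp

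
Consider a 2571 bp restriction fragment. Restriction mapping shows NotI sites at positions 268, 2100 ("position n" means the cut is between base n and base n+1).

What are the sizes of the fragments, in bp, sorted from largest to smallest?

1832, 471, 268 bp

Linear molecule, 2 cuts → 3 fragments:
  268 − 0 = 268 bp
  2100 − 268 = 1832 bp
  2571 − 2100 = 471 bp
Sorted largest to smallest: 1832, 471, 268 bp.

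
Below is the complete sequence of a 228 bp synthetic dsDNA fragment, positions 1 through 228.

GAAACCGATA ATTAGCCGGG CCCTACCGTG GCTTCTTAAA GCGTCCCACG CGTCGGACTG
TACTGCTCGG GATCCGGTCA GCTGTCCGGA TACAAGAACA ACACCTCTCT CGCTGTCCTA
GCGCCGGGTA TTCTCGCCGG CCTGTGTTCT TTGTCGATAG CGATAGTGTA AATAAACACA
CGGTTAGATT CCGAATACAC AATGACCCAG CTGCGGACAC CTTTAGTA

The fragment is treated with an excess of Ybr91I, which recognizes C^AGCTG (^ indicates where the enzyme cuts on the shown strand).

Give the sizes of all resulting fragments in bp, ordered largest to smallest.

Ybr91I sites (CAGCTG) start at positions 79, 208.
Ybr91I cuts after the first base of each site, so after positions 79, 208.
Linear molecule, 2 cuts → 3 fragments:
  1–79 → 79 bp
  80–208 → 129 bp
  209–228 → 20 bp
Sorted largest to smallest: 129, 79, 20 bp.

129, 79, 20 bp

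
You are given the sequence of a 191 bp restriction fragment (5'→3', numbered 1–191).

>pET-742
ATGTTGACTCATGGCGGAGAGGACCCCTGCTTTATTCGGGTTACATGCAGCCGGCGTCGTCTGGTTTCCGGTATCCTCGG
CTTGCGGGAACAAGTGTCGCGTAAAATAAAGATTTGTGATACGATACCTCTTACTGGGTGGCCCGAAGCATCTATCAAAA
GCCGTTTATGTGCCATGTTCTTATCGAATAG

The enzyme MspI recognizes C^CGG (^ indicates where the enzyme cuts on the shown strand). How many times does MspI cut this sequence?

2

CCGG occurs starting at positions 51, 68.
MspI cuts at 2 sites.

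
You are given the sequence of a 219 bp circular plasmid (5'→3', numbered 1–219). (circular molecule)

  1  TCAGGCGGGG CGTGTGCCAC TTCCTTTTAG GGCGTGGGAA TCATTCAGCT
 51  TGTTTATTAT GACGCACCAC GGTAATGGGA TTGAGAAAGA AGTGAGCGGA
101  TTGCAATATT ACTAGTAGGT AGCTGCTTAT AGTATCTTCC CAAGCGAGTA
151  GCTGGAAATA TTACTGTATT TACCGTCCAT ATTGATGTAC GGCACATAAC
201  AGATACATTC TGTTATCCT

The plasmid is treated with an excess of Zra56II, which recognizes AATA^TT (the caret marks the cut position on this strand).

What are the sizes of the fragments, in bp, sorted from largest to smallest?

167, 52 bp

Zra56II sites (AATATT) start at positions 105, 157.
Zra56II cuts after base 4 of each site, so after positions 108, 160.
Circular molecule, 2 cuts → 2 fragments:
  109–160 → 52 bp
  161–219 then 1–108 → 59 + 108 = 167 bp
Sorted largest to smallest: 167, 52 bp.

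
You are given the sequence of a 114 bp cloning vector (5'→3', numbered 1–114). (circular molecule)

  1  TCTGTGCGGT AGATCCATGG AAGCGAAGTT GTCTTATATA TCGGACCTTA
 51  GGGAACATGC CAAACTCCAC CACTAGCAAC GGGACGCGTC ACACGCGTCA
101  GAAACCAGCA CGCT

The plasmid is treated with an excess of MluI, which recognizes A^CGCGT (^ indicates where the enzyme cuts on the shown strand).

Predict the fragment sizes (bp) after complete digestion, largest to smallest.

MluI sites (ACGCGT) start at positions 84, 93.
MluI cuts after the first base of each site, so after positions 84, 93.
Circular molecule, 2 cuts → 2 fragments:
  85–93 → 9 bp
  94–114 then 1–84 → 21 + 84 = 105 bp
Sorted largest to smallest: 105, 9 bp.

105, 9 bp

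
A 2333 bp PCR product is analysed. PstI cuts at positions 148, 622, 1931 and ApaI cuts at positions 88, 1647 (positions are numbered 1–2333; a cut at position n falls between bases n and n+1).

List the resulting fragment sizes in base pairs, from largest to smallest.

1025, 474, 402, 284, 88, 60 bp

Combined cut positions (sorted): 88, 148, 622, 1647, 1931.
Linear molecule, 5 cuts → 6 fragments:
  88 − 0 = 88 bp
  148 − 88 = 60 bp
  622 − 148 = 474 bp
  1647 − 622 = 1025 bp
  1931 − 1647 = 284 bp
  2333 − 1931 = 402 bp
Sorted largest to smallest: 1025, 474, 402, 284, 88, 60 bp.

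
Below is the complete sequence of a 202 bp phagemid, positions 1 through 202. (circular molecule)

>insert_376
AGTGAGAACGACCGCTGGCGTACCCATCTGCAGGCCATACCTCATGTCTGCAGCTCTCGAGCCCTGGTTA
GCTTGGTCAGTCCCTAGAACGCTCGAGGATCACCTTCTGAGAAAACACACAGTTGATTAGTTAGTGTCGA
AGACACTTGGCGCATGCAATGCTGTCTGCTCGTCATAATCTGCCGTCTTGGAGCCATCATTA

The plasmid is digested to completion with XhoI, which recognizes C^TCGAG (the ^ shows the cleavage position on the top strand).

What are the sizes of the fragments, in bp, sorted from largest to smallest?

166, 36 bp

XhoI sites (CTCGAG) start at positions 56, 92.
XhoI cuts after the first base of each site, so after positions 56, 92.
Circular molecule, 2 cuts → 2 fragments:
  57–92 → 36 bp
  93–202 then 1–56 → 110 + 56 = 166 bp
Sorted largest to smallest: 166, 36 bp.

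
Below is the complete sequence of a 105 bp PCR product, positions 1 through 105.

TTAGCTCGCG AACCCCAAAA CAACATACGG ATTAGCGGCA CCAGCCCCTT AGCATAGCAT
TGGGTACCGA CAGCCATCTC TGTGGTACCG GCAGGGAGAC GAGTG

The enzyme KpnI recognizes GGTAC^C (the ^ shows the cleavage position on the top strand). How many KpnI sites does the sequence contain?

2

GGTACC occurs starting at positions 63, 84.
KpnI cuts at 2 sites.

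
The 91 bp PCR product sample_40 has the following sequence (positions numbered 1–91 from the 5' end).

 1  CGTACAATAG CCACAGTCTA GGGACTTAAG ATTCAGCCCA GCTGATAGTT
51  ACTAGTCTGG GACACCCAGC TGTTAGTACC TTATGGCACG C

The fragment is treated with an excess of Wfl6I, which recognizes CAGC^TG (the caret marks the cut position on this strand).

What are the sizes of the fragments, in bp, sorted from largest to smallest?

Wfl6I sites (CAGCTG) start at positions 39, 67.
Wfl6I cuts after base 4 of each site, so after positions 42, 70.
Linear molecule, 2 cuts → 3 fragments:
  1–42 → 42 bp
  43–70 → 28 bp
  71–91 → 21 bp
Sorted largest to smallest: 42, 28, 21 bp.

42, 28, 21 bp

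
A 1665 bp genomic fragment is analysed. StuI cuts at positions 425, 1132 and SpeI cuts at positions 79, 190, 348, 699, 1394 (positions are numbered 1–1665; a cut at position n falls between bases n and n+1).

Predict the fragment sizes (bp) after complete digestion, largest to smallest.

Combined cut positions (sorted): 79, 190, 348, 425, 699, 1132, 1394.
Linear molecule, 7 cuts → 8 fragments:
  79 − 0 = 79 bp
  190 − 79 = 111 bp
  348 − 190 = 158 bp
  425 − 348 = 77 bp
  699 − 425 = 274 bp
  1132 − 699 = 433 bp
  1394 − 1132 = 262 bp
  1665 − 1394 = 271 bp
Sorted largest to smallest: 433, 274, 271, 262, 158, 111, 79, 77 bp.

433, 274, 271, 262, 158, 111, 79, 77 bp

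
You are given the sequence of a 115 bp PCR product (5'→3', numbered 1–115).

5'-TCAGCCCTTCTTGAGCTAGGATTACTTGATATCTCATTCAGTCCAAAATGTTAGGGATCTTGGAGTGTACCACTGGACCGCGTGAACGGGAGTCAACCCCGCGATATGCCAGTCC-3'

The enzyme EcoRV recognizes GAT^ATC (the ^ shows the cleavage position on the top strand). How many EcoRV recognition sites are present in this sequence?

1

GATATC occurs starting at position 28.
EcoRV cuts at 1 site.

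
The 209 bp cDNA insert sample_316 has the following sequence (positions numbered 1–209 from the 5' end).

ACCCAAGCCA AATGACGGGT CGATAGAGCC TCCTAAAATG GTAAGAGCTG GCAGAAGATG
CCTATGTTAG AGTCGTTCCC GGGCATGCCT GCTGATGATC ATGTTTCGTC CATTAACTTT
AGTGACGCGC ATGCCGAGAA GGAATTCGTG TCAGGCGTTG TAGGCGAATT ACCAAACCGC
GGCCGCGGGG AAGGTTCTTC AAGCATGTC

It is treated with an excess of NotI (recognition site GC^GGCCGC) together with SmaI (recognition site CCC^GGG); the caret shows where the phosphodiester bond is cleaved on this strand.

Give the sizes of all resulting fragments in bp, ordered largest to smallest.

100, 80, 29 bp

The NotI site (GCGGCCGC) starts at position 179.
NotI cuts after base 2 of each site, so after position 180.
The SmaI site (CCCGGG) starts at position 78.
SmaI cuts after base 3 of each site, so after position 80.
Combined cut positions: 80, 180.
Linear molecule, 2 cuts → 3 fragments:
  1–80 → 80 bp
  81–180 → 100 bp
  181–209 → 29 bp
Sorted largest to smallest: 100, 80, 29 bp.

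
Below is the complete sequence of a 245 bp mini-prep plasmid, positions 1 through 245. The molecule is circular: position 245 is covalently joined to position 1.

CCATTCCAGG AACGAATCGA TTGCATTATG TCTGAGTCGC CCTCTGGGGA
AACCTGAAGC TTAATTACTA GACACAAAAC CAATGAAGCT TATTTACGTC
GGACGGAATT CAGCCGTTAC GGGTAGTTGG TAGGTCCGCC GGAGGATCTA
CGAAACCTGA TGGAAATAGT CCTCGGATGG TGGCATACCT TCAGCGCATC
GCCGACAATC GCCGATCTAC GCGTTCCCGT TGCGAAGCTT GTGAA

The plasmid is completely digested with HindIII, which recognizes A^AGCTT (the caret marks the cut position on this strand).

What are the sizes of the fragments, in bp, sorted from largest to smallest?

HindIII sites (AAGCTT) start at positions 57, 86, 235.
HindIII cuts after the first base of each site, so after positions 57, 86, 235.
Circular molecule, 3 cuts → 3 fragments:
  58–86 → 29 bp
  87–235 → 149 bp
  236–245 then 1–57 → 10 + 57 = 67 bp
Sorted largest to smallest: 149, 67, 29 bp.

149, 67, 29 bp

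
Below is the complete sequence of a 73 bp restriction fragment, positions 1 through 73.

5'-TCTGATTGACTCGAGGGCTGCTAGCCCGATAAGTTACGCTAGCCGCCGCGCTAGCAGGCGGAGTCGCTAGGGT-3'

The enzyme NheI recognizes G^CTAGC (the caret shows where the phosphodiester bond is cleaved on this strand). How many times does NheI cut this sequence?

GCTAGC occurs starting at positions 20, 38, 50.
NheI cuts at 3 sites.

3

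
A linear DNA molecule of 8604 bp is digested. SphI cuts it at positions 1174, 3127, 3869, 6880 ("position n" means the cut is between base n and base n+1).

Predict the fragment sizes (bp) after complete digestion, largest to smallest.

3011, 1953, 1724, 1174, 742 bp

Linear molecule, 4 cuts → 5 fragments:
  1174 − 0 = 1174 bp
  3127 − 1174 = 1953 bp
  3869 − 3127 = 742 bp
  6880 − 3869 = 3011 bp
  8604 − 6880 = 1724 bp
Sorted largest to smallest: 3011, 1953, 1724, 1174, 742 bp.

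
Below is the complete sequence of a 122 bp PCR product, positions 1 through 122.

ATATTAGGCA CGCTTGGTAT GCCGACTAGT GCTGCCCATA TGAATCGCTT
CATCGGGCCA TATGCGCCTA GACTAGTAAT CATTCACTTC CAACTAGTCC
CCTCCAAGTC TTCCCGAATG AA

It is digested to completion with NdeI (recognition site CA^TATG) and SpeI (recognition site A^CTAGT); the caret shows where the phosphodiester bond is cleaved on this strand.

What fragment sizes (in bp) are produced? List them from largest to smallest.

NdeI sites (CATATG) start at positions 37, 59.
NdeI cuts after base 2 of each site, so after positions 38, 60.
SpeI sites (ACTAGT) start at positions 25, 72, 93.
SpeI cuts after the first base of each site, so after positions 25, 72, 93.
Combined cut positions: 25, 38, 60, 72, 93.
Linear molecule, 5 cuts → 6 fragments:
  1–25 → 25 bp
  26–38 → 13 bp
  39–60 → 22 bp
  61–72 → 12 bp
  73–93 → 21 bp
  94–122 → 29 bp
Sorted largest to smallest: 29, 25, 22, 21, 13, 12 bp.

29, 25, 22, 21, 13, 12 bp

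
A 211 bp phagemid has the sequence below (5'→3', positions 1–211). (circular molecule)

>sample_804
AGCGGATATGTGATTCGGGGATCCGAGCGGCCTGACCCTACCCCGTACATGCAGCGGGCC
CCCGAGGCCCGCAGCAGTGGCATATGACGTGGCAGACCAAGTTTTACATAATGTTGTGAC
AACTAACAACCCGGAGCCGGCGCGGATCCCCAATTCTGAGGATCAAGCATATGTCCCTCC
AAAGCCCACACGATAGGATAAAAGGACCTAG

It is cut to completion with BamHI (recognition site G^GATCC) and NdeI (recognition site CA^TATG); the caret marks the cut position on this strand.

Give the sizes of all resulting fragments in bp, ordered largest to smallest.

BamHI sites (GGATCC) start at positions 19, 144.
BamHI cuts after the first base of each site, so after positions 19, 144.
NdeI sites (CATATG) start at positions 81, 168.
NdeI cuts after base 2 of each site, so after positions 82, 169.
Combined cut positions: 19, 82, 144, 169.
Circular molecule, 4 cuts → 4 fragments:
  20–82 → 63 bp
  83–144 → 62 bp
  145–169 → 25 bp
  170–211 then 1–19 → 42 + 19 = 61 bp
Sorted largest to smallest: 63, 62, 61, 25 bp.

63, 62, 61, 25 bp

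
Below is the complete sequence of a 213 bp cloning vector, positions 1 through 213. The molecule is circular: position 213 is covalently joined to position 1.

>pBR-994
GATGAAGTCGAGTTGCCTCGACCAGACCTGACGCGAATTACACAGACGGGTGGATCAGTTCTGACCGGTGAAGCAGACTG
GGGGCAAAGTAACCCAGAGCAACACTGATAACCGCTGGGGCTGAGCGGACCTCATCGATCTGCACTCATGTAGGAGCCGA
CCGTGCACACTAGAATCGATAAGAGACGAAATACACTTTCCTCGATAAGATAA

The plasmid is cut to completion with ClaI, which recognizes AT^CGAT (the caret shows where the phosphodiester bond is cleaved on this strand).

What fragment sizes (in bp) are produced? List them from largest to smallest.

ClaI sites (ATCGAT) start at positions 134, 175.
ClaI cuts after base 2 of each site, so after positions 135, 176.
Circular molecule, 2 cuts → 2 fragments:
  136–176 → 41 bp
  177–213 then 1–135 → 37 + 135 = 172 bp
Sorted largest to smallest: 172, 41 bp.

172, 41 bp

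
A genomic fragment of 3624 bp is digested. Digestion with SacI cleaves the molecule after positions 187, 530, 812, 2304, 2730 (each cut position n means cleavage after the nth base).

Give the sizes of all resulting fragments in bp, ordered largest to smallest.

1492, 894, 426, 343, 282, 187 bp

Linear molecule, 5 cuts → 6 fragments:
  187 − 0 = 187 bp
  530 − 187 = 343 bp
  812 − 530 = 282 bp
  2304 − 812 = 1492 bp
  2730 − 2304 = 426 bp
  3624 − 2730 = 894 bp
Sorted largest to smallest: 1492, 894, 426, 343, 282, 187 bp.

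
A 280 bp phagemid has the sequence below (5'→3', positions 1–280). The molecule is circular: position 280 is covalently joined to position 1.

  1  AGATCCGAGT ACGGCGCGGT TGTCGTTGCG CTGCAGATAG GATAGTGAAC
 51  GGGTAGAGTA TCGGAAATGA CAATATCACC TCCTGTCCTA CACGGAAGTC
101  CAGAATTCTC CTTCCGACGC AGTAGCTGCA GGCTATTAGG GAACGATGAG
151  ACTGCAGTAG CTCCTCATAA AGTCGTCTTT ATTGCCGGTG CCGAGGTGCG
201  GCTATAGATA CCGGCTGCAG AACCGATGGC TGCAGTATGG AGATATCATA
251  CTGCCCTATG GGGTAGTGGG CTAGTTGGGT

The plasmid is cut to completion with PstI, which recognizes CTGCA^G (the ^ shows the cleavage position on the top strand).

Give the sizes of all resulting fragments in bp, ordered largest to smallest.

95, 81, 63, 26, 15 bp

PstI sites (CTGCAG) start at positions 31, 126, 152, 215, 230.
PstI cuts after base 5 of each site (before the last base), so after positions 35, 130, 156, 219, 234.
Circular molecule, 5 cuts → 5 fragments:
  36–130 → 95 bp
  131–156 → 26 bp
  157–219 → 63 bp
  220–234 → 15 bp
  235–280 then 1–35 → 46 + 35 = 81 bp
Sorted largest to smallest: 95, 81, 63, 26, 15 bp.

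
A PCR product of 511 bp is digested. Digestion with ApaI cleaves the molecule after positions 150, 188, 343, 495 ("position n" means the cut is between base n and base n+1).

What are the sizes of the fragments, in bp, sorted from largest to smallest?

155, 152, 150, 38, 16 bp

Linear molecule, 4 cuts → 5 fragments:
  150 − 0 = 150 bp
  188 − 150 = 38 bp
  343 − 188 = 155 bp
  495 − 343 = 152 bp
  511 − 495 = 16 bp
Sorted largest to smallest: 155, 152, 150, 38, 16 bp.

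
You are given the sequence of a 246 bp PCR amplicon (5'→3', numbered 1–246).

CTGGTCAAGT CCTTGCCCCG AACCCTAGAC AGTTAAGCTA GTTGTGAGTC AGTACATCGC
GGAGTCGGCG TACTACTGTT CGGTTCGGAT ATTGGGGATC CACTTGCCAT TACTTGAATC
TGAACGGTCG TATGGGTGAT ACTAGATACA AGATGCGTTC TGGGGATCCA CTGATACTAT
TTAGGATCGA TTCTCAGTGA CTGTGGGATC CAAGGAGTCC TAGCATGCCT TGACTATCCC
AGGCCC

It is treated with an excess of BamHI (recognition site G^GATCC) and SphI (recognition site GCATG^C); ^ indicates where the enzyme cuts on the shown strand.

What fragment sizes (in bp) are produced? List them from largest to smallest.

96, 68, 42, 21, 19 bp

BamHI sites (GGATCC) start at positions 96, 164, 206.
BamHI cuts after the first base of each site, so after positions 96, 164, 206.
The SphI site (GCATGC) starts at position 223.
SphI cuts after base 5 of each site (before the last base), so after position 227.
Combined cut positions: 96, 164, 206, 227.
Linear molecule, 4 cuts → 5 fragments:
  1–96 → 96 bp
  97–164 → 68 bp
  165–206 → 42 bp
  207–227 → 21 bp
  228–246 → 19 bp
Sorted largest to smallest: 96, 68, 42, 21, 19 bp.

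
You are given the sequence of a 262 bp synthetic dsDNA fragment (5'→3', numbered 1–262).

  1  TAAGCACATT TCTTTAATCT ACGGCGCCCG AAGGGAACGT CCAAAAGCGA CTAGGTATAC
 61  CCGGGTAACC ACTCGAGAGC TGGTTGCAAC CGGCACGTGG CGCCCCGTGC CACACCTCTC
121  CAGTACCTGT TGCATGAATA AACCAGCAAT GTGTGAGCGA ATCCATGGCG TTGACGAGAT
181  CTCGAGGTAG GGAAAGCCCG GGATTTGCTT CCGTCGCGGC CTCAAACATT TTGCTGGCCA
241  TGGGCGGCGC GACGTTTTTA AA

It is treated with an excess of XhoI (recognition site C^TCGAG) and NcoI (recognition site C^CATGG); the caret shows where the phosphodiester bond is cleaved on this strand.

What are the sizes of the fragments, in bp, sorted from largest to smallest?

91, 72, 57, 24, 18 bp

XhoI sites (CTCGAG) start at positions 72, 181.
XhoI cuts after the first base of each site, so after positions 72, 181.
NcoI sites (CCATGG) start at positions 163, 238.
NcoI cuts after the first base of each site, so after positions 163, 238.
Combined cut positions: 72, 163, 181, 238.
Linear molecule, 4 cuts → 5 fragments:
  1–72 → 72 bp
  73–163 → 91 bp
  164–181 → 18 bp
  182–238 → 57 bp
  239–262 → 24 bp
Sorted largest to smallest: 91, 72, 57, 24, 18 bp.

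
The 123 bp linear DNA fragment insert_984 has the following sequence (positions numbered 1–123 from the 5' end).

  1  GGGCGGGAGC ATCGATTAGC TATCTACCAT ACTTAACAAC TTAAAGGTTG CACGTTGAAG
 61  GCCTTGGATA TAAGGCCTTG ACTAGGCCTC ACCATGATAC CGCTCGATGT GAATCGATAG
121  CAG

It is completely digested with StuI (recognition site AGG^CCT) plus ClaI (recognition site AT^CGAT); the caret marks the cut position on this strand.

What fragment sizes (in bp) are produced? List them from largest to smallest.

StuI sites (AGGCCT) start at positions 59, 73, 84.
StuI cuts after base 3 of each site, so after positions 61, 75, 86.
ClaI sites (ATCGAT) start at positions 11, 113.
ClaI cuts after base 2 of each site, so after positions 12, 114.
Combined cut positions: 12, 61, 75, 86, 114.
Linear molecule, 5 cuts → 6 fragments:
  1–12 → 12 bp
  13–61 → 49 bp
  62–75 → 14 bp
  76–86 → 11 bp
  87–114 → 28 bp
  115–123 → 9 bp
Sorted largest to smallest: 49, 28, 14, 12, 11, 9 bp.

49, 28, 14, 12, 11, 9 bp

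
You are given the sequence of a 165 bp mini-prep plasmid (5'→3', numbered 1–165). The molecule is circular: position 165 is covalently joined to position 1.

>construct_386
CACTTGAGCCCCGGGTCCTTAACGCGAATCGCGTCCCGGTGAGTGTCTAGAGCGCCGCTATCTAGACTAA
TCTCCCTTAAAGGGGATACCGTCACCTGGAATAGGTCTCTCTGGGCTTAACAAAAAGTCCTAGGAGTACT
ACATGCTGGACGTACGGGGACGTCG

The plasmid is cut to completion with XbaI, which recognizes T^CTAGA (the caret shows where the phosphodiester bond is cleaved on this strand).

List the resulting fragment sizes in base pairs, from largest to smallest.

150, 15 bp

XbaI sites (TCTAGA) start at positions 46, 61.
XbaI cuts after the first base of each site, so after positions 46, 61.
Circular molecule, 2 cuts → 2 fragments:
  47–61 → 15 bp
  62–165 then 1–46 → 104 + 46 = 150 bp
Sorted largest to smallest: 150, 15 bp.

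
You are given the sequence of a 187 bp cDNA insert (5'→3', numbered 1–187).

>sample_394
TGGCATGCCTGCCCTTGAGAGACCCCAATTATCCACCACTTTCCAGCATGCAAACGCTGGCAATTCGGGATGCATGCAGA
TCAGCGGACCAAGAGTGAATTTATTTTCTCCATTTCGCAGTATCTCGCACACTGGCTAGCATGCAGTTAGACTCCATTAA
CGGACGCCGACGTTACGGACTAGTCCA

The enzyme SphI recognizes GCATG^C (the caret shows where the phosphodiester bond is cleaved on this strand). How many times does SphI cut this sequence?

GCATGC occurs starting at positions 3, 46, 72, 139.
SphI cuts at 4 sites.

4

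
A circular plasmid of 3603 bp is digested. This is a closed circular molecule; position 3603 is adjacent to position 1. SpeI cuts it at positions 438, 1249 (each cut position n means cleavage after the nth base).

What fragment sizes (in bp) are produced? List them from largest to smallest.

Circular molecule, 2 cuts → 2 fragments:
  1249 − 438 = 811 bp
  wrap: 3603 − 1249 + 438 = 2792 bp
Sorted largest to smallest: 2792, 811 bp.

2792, 811 bp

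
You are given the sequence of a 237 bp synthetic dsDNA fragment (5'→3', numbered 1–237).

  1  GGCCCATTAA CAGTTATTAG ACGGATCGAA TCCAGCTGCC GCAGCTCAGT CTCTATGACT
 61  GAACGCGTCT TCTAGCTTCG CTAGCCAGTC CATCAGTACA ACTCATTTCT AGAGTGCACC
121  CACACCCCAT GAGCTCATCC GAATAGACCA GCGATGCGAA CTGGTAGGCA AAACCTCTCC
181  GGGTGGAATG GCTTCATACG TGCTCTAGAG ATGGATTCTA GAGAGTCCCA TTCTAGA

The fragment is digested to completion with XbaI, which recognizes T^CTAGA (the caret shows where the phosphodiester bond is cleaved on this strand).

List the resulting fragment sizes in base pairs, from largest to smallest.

XbaI sites (TCTAGA) start at positions 108, 204, 217, 232.
XbaI cuts after the first base of each site, so after positions 108, 204, 217, 232.
Linear molecule, 4 cuts → 5 fragments:
  1–108 → 108 bp
  109–204 → 96 bp
  205–217 → 13 bp
  218–232 → 15 bp
  233–237 → 5 bp
Sorted largest to smallest: 108, 96, 15, 13, 5 bp.

108, 96, 15, 13, 5 bp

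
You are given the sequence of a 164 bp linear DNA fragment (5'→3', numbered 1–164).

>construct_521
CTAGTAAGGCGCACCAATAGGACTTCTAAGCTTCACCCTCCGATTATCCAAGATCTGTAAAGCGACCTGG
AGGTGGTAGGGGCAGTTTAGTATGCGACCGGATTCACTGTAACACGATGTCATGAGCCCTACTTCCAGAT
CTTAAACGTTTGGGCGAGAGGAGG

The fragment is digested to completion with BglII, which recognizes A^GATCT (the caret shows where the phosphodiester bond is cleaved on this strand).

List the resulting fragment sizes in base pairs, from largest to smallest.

86, 51, 27 bp

BglII sites (AGATCT) start at positions 51, 137.
BglII cuts after the first base of each site, so after positions 51, 137.
Linear molecule, 2 cuts → 3 fragments:
  1–51 → 51 bp
  52–137 → 86 bp
  138–164 → 27 bp
Sorted largest to smallest: 86, 51, 27 bp.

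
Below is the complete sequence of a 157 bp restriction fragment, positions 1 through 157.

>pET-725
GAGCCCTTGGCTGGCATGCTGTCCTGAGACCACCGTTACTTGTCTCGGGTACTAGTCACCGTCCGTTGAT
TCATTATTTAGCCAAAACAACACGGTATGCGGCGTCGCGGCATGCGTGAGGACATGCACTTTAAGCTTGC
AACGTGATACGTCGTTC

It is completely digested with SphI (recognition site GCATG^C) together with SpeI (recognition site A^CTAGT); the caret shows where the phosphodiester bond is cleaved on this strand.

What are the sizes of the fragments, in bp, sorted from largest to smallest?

63, 43, 33, 18 bp

SphI sites (GCATGC) start at positions 14, 110.
SphI cuts after base 5 of each site (before the last base), so after positions 18, 114.
The SpeI site (ACTAGT) starts at position 51.
SpeI cuts after the first base of each site, so after position 51.
Combined cut positions: 18, 51, 114.
Linear molecule, 3 cuts → 4 fragments:
  1–18 → 18 bp
  19–51 → 33 bp
  52–114 → 63 bp
  115–157 → 43 bp
Sorted largest to smallest: 63, 43, 33, 18 bp.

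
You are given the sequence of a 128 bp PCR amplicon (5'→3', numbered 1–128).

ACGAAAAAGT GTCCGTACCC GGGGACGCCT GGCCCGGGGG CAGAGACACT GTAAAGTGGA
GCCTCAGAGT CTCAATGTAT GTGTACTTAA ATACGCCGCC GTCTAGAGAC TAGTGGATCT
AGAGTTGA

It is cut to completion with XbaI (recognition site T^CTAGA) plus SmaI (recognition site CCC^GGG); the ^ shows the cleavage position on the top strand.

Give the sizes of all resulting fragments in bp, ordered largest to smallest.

67, 20, 16, 15, 10 bp

XbaI sites (TCTAGA) start at positions 102, 118.
XbaI cuts after the first base of each site, so after positions 102, 118.
SmaI sites (CCCGGG) start at positions 18, 33.
SmaI cuts after base 3 of each site, so after positions 20, 35.
Combined cut positions: 20, 35, 102, 118.
Linear molecule, 4 cuts → 5 fragments:
  1–20 → 20 bp
  21–35 → 15 bp
  36–102 → 67 bp
  103–118 → 16 bp
  119–128 → 10 bp
Sorted largest to smallest: 67, 20, 16, 15, 10 bp.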